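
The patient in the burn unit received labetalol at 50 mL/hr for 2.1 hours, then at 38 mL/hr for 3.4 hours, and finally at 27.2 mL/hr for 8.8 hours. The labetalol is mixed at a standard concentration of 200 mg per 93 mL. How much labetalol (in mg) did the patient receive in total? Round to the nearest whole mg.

Concentration = 200 mg ÷ 93 mL = 2.150538 mg/mL
Stage 1: 50 mL/hr × 2.1 hr = 105 mL → 105 mL × 2.150538 mg/mL = 225.8065 mg
Stage 2: 38 mL/hr × 3.4 hr = 129.2 mL → 129.2 mL × 2.150538 mg/mL = 277.8495 mg
Stage 3: 27.2 mL/hr × 8.8 hr = 239.36 mL → 239.36 mL × 2.150538 mg/mL = 514.7527 mg
Total = 225.8065 + 277.8495 + 514.7527 = 1018.409 mg

1018 mg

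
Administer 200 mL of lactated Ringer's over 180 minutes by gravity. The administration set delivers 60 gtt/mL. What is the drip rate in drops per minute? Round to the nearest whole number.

200 mL ÷ (180 min) = 1.111111 mL/min
1.111111 mL/min × 60 gtt/mL = 66.66667 gtt/min

67 gtt/min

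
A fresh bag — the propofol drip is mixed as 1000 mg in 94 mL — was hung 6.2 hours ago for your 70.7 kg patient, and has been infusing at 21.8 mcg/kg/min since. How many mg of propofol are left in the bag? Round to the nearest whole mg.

Dose = 21.8 mcg/kg/min × 70.7 kg = 1541.26 mcg/min
1541.26 mcg/min × 60 min/hr = 92475.6 mcg/hr
Concentration = 1000 mg ÷ 94 mL = 10.6383 mg/mL = 10638.3 mcg/mL
Rate = 92475.6 mcg/hr ÷ 10638.3 mcg/mL = 8.692706 mL/hr
Volume infused = 8.692706 mL/hr × 6.2 hr = 53.89478 mL
Volume remaining = 94 − 53.89478 = 40.10522 mL
Drug remaining = 40.10522 mL × 10638.3 mcg/mL = 426651.3 mcg = 426.6513 mg

427 mg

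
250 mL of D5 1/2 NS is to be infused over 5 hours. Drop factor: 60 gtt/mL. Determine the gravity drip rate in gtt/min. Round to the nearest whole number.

50 gtt/min

250 mL ÷ (5 hr × 60 = 300 min) = 0.8333333 mL/min
0.8333333 mL/min × 60 gtt/mL = 50 gtt/min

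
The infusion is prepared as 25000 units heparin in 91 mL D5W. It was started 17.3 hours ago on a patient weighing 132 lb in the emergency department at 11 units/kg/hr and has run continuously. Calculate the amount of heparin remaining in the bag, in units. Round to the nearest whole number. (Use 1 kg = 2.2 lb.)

13582 units

Weight = 132 lb ÷ 2.2 lb/kg = 60 kg
Dose = 11 units/kg/hr × 60 kg = 660 units/hr
Concentration = 25000 units ÷ 91 mL = 274.7253 units/mL
Rate = 660 units/hr ÷ 274.7253 units/mL = 2.4024 mL/hr
Volume infused = 2.4024 mL/hr × 17.3 hr = 41.56152 mL
Volume remaining = 91 − 41.56152 = 49.43848 mL
Drug remaining = 49.43848 mL × 274.7253 units/mL = 13582 units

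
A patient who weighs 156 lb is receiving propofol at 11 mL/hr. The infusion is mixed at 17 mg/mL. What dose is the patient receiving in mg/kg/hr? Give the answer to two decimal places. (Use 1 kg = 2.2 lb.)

Weight = 156 lb ÷ 2.2 lb/kg = 70.90909 kg
Drug rate = 11 mL/hr × 17 mg/mL = 187 mg/hr
187 mg/hr ÷ 70.90909 kg = 2.637179 mg/kg/hr

2.64 mg/kg/hr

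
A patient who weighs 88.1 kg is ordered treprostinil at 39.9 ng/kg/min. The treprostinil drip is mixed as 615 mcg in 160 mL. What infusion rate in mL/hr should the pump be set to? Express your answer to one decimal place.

Dose = 39.9 ng/kg/min × 88.1 kg = 3515.19 ng/min
3515.19 ng/min × 60 min/hr = 210911.4 ng/hr
Concentration = 615 mcg ÷ 160 mL = 3.84375 mcg/mL = 3843.75 ng/mL
Rate = 210911.4 ng/hr ÷ 3843.75 ng/mL = 54.87126 mL/hr

54.9 mL/hr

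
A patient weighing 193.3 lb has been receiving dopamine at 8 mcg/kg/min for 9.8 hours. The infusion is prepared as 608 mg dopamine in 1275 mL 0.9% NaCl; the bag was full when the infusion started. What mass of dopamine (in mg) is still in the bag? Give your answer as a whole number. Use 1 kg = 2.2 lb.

Weight = 193.3 lb ÷ 2.2 lb/kg = 87.86364 kg
Dose = 8 mcg/kg/min × 87.86364 kg = 702.9091 mcg/min
702.9091 mcg/min × 60 min/hr = 42174.55 mcg/hr
Concentration = 608 mg ÷ 1275 mL = 0.4768627 mg/mL = 476.8627 mcg/mL
Rate = 42174.55 mcg/hr ÷ 476.8627 mcg/mL = 88.44169 mL/hr
Volume infused = 88.44169 mL/hr × 9.8 hr = 866.7285 mL
Volume remaining = 1275 − 866.7285 = 408.2715 mL
Drug remaining = 408.2715 mL × 476.8627 mcg/mL = 194689.5 mcg = 194.6895 mg

195 mg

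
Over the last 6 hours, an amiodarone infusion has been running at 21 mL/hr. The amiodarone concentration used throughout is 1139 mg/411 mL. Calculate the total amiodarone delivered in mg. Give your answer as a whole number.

349 mg

Concentration = 1139 mg ÷ 411 mL = 2.77129 mg/mL
Drug rate = 21 mL/hr × 2.77129 mg/mL = 58.19708 mg/hr
Total = 58.19708 mg/hr × 6 hr = 349.1825 mg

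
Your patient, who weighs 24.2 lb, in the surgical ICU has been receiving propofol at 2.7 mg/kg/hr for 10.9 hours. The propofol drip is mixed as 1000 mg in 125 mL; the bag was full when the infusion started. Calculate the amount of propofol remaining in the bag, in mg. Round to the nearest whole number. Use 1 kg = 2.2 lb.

676 mg

Weight = 24.2 lb ÷ 2.2 lb/kg = 11 kg
Dose = 2.7 mg/kg/hr × 11 kg = 29.7 mg/hr
Concentration = 1000 mg ÷ 125 mL = 8 mg/mL
Rate = 29.7 mg/hr ÷ 8 mg/mL = 3.7125 mL/hr
Volume infused = 3.7125 mL/hr × 10.9 hr = 40.46625 mL
Volume remaining = 125 − 40.46625 = 84.53375 mL
Drug remaining = 84.53375 mL × 8 mg/mL = 676.27 mg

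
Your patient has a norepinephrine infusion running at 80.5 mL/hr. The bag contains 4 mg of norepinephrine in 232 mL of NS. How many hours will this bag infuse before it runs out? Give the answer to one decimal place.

Duration = 232 mL ÷ 80.5 mL/hr = 2.881988 hr

2.9 hours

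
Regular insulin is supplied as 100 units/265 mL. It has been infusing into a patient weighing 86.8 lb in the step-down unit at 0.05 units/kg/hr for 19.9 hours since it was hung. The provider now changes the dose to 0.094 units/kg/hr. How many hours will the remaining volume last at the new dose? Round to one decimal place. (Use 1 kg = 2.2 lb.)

Initial rate:
Weight = 86.8 lb ÷ 2.2 lb/kg = 39.45455 kg
Dose = 0.05 units/kg/hr × 39.45455 kg = 1.972727 units/hr
Concentration = 100 units ÷ 265 mL = 0.3773585 units/mL
Rate = 1.972727 units/hr ÷ 0.3773585 units/mL = 5.227727 mL/hr
Volume infused so far = 5.227727 mL/hr × 19.9 hr = 104.0318 mL
Volume remaining = 265 − 104.0318 = 160.9682 mL
New rate:
Dose = 0.094 units/kg/hr × 39.45455 kg = 3.708727 units/hr
Rate = 3.708727 units/hr ÷ 0.3773585 units/mL = 9.828127 mL/hr
Time remaining = 160.9682 mL ÷ 9.828127 mL/hr = 16.37832 hr

16.4 hours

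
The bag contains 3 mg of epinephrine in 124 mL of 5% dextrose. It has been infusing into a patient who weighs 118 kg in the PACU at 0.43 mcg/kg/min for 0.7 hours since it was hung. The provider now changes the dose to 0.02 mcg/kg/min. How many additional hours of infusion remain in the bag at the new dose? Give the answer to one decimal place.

6.1 hours

Initial rate:
Dose = 0.43 mcg/kg/min × 118 kg = 50.74 mcg/min
50.74 mcg/min × 60 min/hr = 3044.4 mcg/hr
Concentration = 3 mg ÷ 124 mL = 0.02419355 mg/mL = 24.19355 mcg/mL
Rate = 3044.4 mcg/hr ÷ 24.19355 mcg/mL = 125.8352 mL/hr
Volume infused so far = 125.8352 mL/hr × 0.7 hr = 88.08464 mL
Volume remaining = 124 − 88.08464 = 35.91536 mL
New rate:
Dose = 0.02 mcg/kg/min × 118 kg = 2.36 mcg/min
2.36 mcg/min × 60 min/hr = 141.6 mcg/hr
Rate = 141.6 mcg/hr ÷ 24.19355 mcg/mL = 5.8528 mL/hr
Time remaining = 35.91536 mL ÷ 5.8528 mL/hr = 6.136441 hr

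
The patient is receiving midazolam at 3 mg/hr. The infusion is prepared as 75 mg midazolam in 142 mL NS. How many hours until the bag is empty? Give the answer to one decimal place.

Concentration = 75 mg ÷ 142 mL = 0.528169 mg/mL
Rate = 3 mg/hr ÷ 0.528169 mg/mL = 5.68 mL/hr
Duration = 142 mL ÷ 5.68 mL/hr = 25 hr

25.0 hours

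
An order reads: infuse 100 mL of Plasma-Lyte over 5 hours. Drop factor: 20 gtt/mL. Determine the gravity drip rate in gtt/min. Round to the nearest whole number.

100 mL ÷ (5 hr × 60 = 300 min) = 0.3333333 mL/min
0.3333333 mL/min × 20 gtt/mL = 6.666667 gtt/min

7 gtt/min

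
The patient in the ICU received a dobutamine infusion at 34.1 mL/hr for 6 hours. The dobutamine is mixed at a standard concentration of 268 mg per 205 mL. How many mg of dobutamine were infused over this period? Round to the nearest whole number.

267 mg

Concentration = 268 mg ÷ 205 mL = 1.307317 mg/mL = 1307.317 mcg/mL
Drug rate = 34.1 mL/hr × 1307.317 mcg/mL = 44579.51 mcg/hr
Total = 44579.51 mcg/hr × 6 hr = 267477.1 mcg = 267.4771 mg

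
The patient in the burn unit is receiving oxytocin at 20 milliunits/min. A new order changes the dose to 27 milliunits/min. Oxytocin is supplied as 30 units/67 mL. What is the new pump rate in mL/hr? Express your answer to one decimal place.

27 milliunits/min × 60 min/hr = 1620 milliunits/hr
Concentration = 30 units ÷ 67 mL = 0.4477612 units/mL = 447.7612 milliunits/mL
Rate = 1620 milliunits/hr ÷ 447.7612 milliunits/mL = 3.618 mL/hr

3.6 mL/hr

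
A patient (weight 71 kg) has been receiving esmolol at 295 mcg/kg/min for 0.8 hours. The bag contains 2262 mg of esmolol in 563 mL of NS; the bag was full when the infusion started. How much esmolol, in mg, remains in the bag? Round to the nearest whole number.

Dose = 295 mcg/kg/min × 71 kg = 20945 mcg/min
20945 mcg/min × 60 min/hr = 1256700 mcg/hr
Concentration = 2262 mg ÷ 563 mL = 4.017762 mg/mL = 4017.762 mcg/mL
Rate = 1256700 mcg/hr ÷ 4017.762 mcg/mL = 312.7861 mL/hr
Volume infused = 312.7861 mL/hr × 0.8 hr = 250.2289 mL
Volume remaining = 563 − 250.2289 = 312.7711 mL
Drug remaining = 312.7711 mL × 4017.762 mcg/mL = 1256640 mcg = 1256.64 mg

1257 mg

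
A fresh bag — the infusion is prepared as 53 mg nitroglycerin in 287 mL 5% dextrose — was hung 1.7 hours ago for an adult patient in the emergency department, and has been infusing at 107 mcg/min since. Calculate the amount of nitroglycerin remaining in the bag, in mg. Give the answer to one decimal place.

107 mcg/min × 60 min/hr = 6420 mcg/hr
Concentration = 53 mg ÷ 287 mL = 0.184669 mg/mL = 184.669 mcg/mL
Rate = 6420 mcg/hr ÷ 184.669 mcg/mL = 34.76491 mL/hr
Volume infused = 34.76491 mL/hr × 1.7 hr = 59.10034 mL
Volume remaining = 287 − 59.10034 = 227.8997 mL
Drug remaining = 227.8997 mL × 184.669 mcg/mL = 42086 mcg = 42.086 mg

42.1 mg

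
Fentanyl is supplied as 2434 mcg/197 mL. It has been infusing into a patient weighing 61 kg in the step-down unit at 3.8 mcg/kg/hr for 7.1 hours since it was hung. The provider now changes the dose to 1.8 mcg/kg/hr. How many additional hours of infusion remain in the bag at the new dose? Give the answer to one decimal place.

7.2 hours

Initial rate:
Dose = 3.8 mcg/kg/hr × 61 kg = 231.8 mcg/hr
Concentration = 2434 mcg ÷ 197 mL = 12.35533 mcg/mL
Rate = 231.8 mcg/hr ÷ 12.35533 mcg/mL = 18.76113 mL/hr
Volume infused so far = 18.76113 mL/hr × 7.1 hr = 133.2041 mL
Volume remaining = 197 − 133.2041 = 63.79595 mL
New rate:
Dose = 1.8 mcg/kg/hr × 61 kg = 109.8 mcg/hr
Rate = 109.8 mcg/hr ÷ 12.35533 mcg/mL = 8.886853 mL/hr
Time remaining = 63.79595 mL ÷ 8.886853 mL/hr = 7.178689 hr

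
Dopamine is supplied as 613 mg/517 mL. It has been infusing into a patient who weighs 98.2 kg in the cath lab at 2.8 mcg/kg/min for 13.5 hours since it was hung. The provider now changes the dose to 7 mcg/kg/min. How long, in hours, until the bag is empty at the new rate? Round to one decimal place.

Initial rate:
Dose = 2.8 mcg/kg/min × 98.2 kg = 274.96 mcg/min
274.96 mcg/min × 60 min/hr = 16497.6 mcg/hr
Concentration = 613 mg ÷ 517 mL = 1.185687 mg/mL = 1185.687 mcg/mL
Rate = 16497.6 mcg/hr ÷ 1185.687 mcg/mL = 13.91396 mL/hr
Volume infused so far = 13.91396 mL/hr × 13.5 hr = 187.8385 mL
Volume remaining = 517 − 187.8385 = 329.1615 mL
New rate:
Dose = 7 mcg/kg/min × 98.2 kg = 687.4 mcg/min
687.4 mcg/min × 60 min/hr = 41244 mcg/hr
Rate = 41244 mcg/hr ÷ 1185.687 mcg/mL = 34.78491 mL/hr
Time remaining = 329.1615 mL ÷ 34.78491 mL/hr = 9.462768 hr

9.5 hours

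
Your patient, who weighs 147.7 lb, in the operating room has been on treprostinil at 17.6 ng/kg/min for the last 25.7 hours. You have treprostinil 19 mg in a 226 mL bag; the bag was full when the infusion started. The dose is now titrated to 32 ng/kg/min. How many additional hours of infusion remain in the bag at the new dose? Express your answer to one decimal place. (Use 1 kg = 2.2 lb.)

133.3 hours

Initial rate:
Weight = 147.7 lb ÷ 2.2 lb/kg = 67.13636 kg
Dose = 17.6 ng/kg/min × 67.13636 kg = 1181.6 ng/min
1181.6 ng/min × 60 min/hr = 70896 ng/hr
Concentration = 19 mg ÷ 226 mL = 0.0840708 mg/mL = 84070.8 ng/mL
Rate = 70896 ng/hr ÷ 84070.8 ng/mL = 0.8432893 mL/hr
Volume infused so far = 0.8432893 mL/hr × 25.7 hr = 21.67253 mL
Volume remaining = 226 − 21.67253 = 204.3275 mL
New rate:
Dose = 32 ng/kg/min × 67.13636 kg = 2148.364 ng/min
2148.364 ng/min × 60 min/hr = 128901.8 ng/hr
Rate = 128901.8 ng/hr ÷ 84070.8 ng/mL = 1.533253 mL/hr
Time remaining = 204.3275 mL ÷ 1.533253 mL/hr = 133.264 hr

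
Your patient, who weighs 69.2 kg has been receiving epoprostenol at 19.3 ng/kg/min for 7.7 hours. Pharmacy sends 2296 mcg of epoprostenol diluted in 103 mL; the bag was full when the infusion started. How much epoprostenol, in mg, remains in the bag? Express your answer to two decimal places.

1.68 mg

Dose = 19.3 ng/kg/min × 69.2 kg = 1335.56 ng/min
1335.56 ng/min × 60 min/hr = 80133.6 ng/hr
Concentration = 2296 mcg ÷ 103 mL = 22.29126 mcg/mL = 22291.26 ng/mL
Rate = 80133.6 ng/hr ÷ 22291.26 ng/mL = 3.594844 mL/hr
Volume infused = 3.594844 mL/hr × 7.7 hr = 27.6803 mL
Volume remaining = 103 − 27.6803 = 75.3197 mL
Drug remaining = 75.3197 mL × 22291.26 ng/mL = 1678971 ng = 1.678971 mg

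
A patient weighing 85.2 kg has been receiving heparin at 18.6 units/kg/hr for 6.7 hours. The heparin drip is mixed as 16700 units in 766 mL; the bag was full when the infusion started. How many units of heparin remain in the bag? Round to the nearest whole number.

6082 units

Dose = 18.6 units/kg/hr × 85.2 kg = 1584.72 units/hr
Concentration = 16700 units ÷ 766 mL = 21.80157 units/mL
Rate = 1584.72 units/hr ÷ 21.80157 units/mL = 72.68835 mL/hr
Volume infused = 72.68835 mL/hr × 6.7 hr = 487.012 mL
Volume remaining = 766 − 487.012 = 278.988 mL
Drug remaining = 278.988 mL × 21.80157 units/mL = 6082.376 units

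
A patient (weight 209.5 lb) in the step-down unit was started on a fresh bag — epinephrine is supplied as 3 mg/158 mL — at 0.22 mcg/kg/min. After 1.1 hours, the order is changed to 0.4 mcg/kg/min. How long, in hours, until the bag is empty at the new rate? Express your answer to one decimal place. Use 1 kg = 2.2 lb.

0.7 hours

Initial rate:
Weight = 209.5 lb ÷ 2.2 lb/kg = 95.22727 kg
Dose = 0.22 mcg/kg/min × 95.22727 kg = 20.95 mcg/min
20.95 mcg/min × 60 min/hr = 1257 mcg/hr
Concentration = 3 mg ÷ 158 mL = 0.01898734 mg/mL = 18.98734 mcg/mL
Rate = 1257 mcg/hr ÷ 18.98734 mcg/mL = 66.202 mL/hr
Volume infused so far = 66.202 mL/hr × 1.1 hr = 72.8222 mL
Volume remaining = 158 − 72.8222 = 85.1778 mL
New rate:
Dose = 0.4 mcg/kg/min × 95.22727 kg = 38.09091 mcg/min
38.09091 mcg/min × 60 min/hr = 2285.455 mcg/hr
Rate = 2285.455 mcg/hr ÷ 18.98734 mcg/mL = 120.3673 mL/hr
Time remaining = 85.1778 mL ÷ 120.3673 mL/hr = 0.7076492 hr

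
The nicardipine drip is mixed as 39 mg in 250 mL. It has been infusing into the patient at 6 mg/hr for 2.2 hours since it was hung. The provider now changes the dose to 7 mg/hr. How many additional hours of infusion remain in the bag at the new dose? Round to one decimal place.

3.7 hours

Initial rate:
Concentration = 39 mg ÷ 250 mL = 0.156 mg/mL
Rate = 6 mg/hr ÷ 0.156 mg/mL = 38.46154 mL/hr
Volume infused so far = 38.46154 mL/hr × 2.2 hr = 84.61538 mL
Volume remaining = 250 − 84.61538 = 165.3846 mL
New rate:
Rate = 7 mg/hr ÷ 0.156 mg/mL = 44.87179 mL/hr
Time remaining = 165.3846 mL ÷ 44.87179 mL/hr = 3.685714 hr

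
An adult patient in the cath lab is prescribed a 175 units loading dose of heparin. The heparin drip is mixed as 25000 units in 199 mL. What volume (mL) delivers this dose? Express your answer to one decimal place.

Concentration = 25000 units ÷ 199 mL = 125.6281 units/mL
Volume = 175 units ÷ 125.6281 units/mL = 1.393 mL

1.4 mL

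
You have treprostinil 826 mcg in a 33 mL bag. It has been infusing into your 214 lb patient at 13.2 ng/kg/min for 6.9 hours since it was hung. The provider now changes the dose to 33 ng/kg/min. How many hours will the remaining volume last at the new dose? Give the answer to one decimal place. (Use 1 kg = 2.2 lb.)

Initial rate:
Weight = 214 lb ÷ 2.2 lb/kg = 97.27273 kg
Dose = 13.2 ng/kg/min × 97.27273 kg = 1284 ng/min
1284 ng/min × 60 min/hr = 77040 ng/hr
Concentration = 826 mcg ÷ 33 mL = 25.0303 mcg/mL = 25030.3 ng/mL
Rate = 77040 ng/hr ÷ 25030.3 ng/mL = 3.077869 mL/hr
Volume infused so far = 3.077869 mL/hr × 6.9 hr = 21.2373 mL
Volume remaining = 33 − 21.2373 = 11.7627 mL
New rate:
Dose = 33 ng/kg/min × 97.27273 kg = 3210 ng/min
3210 ng/min × 60 min/hr = 192600 ng/hr
Rate = 192600 ng/hr ÷ 25030.3 ng/mL = 7.694673 mL/hr
Time remaining = 11.7627 mL ÷ 7.694673 mL/hr = 1.528681 hr

1.5 hours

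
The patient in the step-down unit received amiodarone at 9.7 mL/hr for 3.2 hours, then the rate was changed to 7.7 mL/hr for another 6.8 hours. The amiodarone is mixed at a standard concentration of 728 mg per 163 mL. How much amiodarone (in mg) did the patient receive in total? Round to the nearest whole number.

372 mg

Concentration = 728 mg ÷ 163 mL = 4.466258 mg/mL
Stage 1: 9.7 mL/hr × 3.2 hr = 31.04 mL → 31.04 mL × 4.466258 mg/mL = 138.6326 mg
Stage 2: 7.7 mL/hr × 6.8 hr = 52.36 mL → 52.36 mL × 4.466258 mg/mL = 233.8533 mg
Total = 138.6326 + 233.8533 = 372.4859 mg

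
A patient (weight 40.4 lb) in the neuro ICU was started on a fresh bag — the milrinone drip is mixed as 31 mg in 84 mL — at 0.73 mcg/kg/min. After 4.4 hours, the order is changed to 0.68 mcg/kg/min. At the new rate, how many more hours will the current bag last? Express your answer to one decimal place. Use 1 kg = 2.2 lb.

Initial rate:
Weight = 40.4 lb ÷ 2.2 lb/kg = 18.36364 kg
Dose = 0.73 mcg/kg/min × 18.36364 kg = 13.40545 mcg/min
13.40545 mcg/min × 60 min/hr = 804.3273 mcg/hr
Concentration = 31 mg ÷ 84 mL = 0.3690476 mg/mL = 369.0476 mcg/mL
Rate = 804.3273 mcg/hr ÷ 369.0476 mcg/mL = 2.179467 mL/hr
Volume infused so far = 2.179467 mL/hr × 4.4 hr = 9.589657 mL
Volume remaining = 84 − 9.589657 = 74.41034 mL
New rate:
Dose = 0.68 mcg/kg/min × 18.36364 kg = 12.48727 mcg/min
12.48727 mcg/min × 60 min/hr = 749.2364 mcg/hr
Rate = 749.2364 mcg/hr ÷ 369.0476 mcg/mL = 2.030189 mL/hr
Time remaining = 74.41034 mL ÷ 2.030189 mL/hr = 36.65193 hr

36.7 hours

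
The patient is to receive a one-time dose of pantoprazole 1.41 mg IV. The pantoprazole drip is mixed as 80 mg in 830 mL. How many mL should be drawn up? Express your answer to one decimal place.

Concentration = 80 mg ÷ 830 mL = 0.09638554 mg/mL
Volume = 1.41 mg ÷ 0.09638554 mg/mL = 14.62875 mL

14.6 mL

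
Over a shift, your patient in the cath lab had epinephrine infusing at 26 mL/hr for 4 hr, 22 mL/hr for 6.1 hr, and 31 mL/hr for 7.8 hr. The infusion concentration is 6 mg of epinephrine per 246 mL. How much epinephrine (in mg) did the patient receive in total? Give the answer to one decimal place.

11.7 mg

Concentration = 6 mg ÷ 246 mL = 0.02439024 mg/mL
Stage 1: 26 mL/hr × 4 hr = 104 mL → 104 mL × 0.02439024 mg/mL = 2.536585 mg
Stage 2: 22 mL/hr × 6.1 hr = 134.2 mL → 134.2 mL × 0.02439024 mg/mL = 3.273171 mg
Stage 3: 31 mL/hr × 7.8 hr = 241.8 mL → 241.8 mL × 0.02439024 mg/mL = 5.897561 mg
Total = 2.536585 + 3.273171 + 5.897561 = 11.70732 mg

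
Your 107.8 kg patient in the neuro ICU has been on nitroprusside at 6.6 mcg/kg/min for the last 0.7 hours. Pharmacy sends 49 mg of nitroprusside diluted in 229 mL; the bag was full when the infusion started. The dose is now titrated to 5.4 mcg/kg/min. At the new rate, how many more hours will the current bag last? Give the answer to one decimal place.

Initial rate:
Dose = 6.6 mcg/kg/min × 107.8 kg = 711.48 mcg/min
711.48 mcg/min × 60 min/hr = 42688.8 mcg/hr
Concentration = 49 mg ÷ 229 mL = 0.2139738 mg/mL = 213.9738 mcg/mL
Rate = 42688.8 mcg/hr ÷ 213.9738 mcg/mL = 199.5048 mL/hr
Volume infused so far = 199.5048 mL/hr × 0.7 hr = 139.6534 mL
Volume remaining = 229 − 139.6534 = 89.34664 mL
New rate:
Dose = 5.4 mcg/kg/min × 107.8 kg = 582.12 mcg/min
582.12 mcg/min × 60 min/hr = 34927.2 mcg/hr
Rate = 34927.2 mcg/hr ÷ 213.9738 mcg/mL = 163.2312 mL/hr
Time remaining = 89.34664 mL ÷ 163.2312 mL/hr = 0.5473625 hr

0.5 hours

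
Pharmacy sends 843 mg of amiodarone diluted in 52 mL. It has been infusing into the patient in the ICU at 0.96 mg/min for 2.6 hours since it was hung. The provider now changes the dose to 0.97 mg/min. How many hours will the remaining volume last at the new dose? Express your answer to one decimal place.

11.9 hours

Initial rate:
0.96 mg/min × 60 min/hr = 57.6 mg/hr
Concentration = 843 mg ÷ 52 mL = 16.21154 mg/mL
Rate = 57.6 mg/hr ÷ 16.21154 mg/mL = 3.553025 mL/hr
Volume infused so far = 3.553025 mL/hr × 2.6 hr = 9.237865 mL
Volume remaining = 52 − 9.237865 = 42.76214 mL
New rate:
0.97 mg/min × 60 min/hr = 58.2 mg/hr
Rate = 58.2 mg/hr ÷ 16.21154 mg/mL = 3.590036 mL/hr
Time remaining = 42.76214 mL ÷ 3.590036 mL/hr = 11.91134 hr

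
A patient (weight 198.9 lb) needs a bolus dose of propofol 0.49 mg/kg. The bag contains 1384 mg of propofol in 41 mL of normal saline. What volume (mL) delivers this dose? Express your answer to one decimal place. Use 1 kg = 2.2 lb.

Weight = 198.9 lb ÷ 2.2 lb/kg = 90.40909 kg
Dose = 0.49 mg/kg × 90.40909 kg = 44.30045 mg
Concentration = 1384 mg ÷ 41 mL = 33.7561 mg/mL
Volume = 44.30045 mg ÷ 33.7561 mg/mL = 1.312369 mL

1.3 mL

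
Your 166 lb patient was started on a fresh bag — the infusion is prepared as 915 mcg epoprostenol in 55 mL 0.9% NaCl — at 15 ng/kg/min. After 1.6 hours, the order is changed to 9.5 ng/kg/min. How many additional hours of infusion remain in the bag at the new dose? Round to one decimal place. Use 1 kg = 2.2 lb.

18.7 hours

Initial rate:
Weight = 166 lb ÷ 2.2 lb/kg = 75.45455 kg
Dose = 15 ng/kg/min × 75.45455 kg = 1131.818 ng/min
1131.818 ng/min × 60 min/hr = 67909.09 ng/hr
Concentration = 915 mcg ÷ 55 mL = 16.63636 mcg/mL = 16636.36 ng/mL
Rate = 67909.09 ng/hr ÷ 16636.36 ng/mL = 4.081967 mL/hr
Volume infused so far = 4.081967 mL/hr × 1.6 hr = 6.531148 mL
Volume remaining = 55 − 6.531148 = 48.46885 mL
New rate:
Dose = 9.5 ng/kg/min × 75.45455 kg = 716.8182 ng/min
716.8182 ng/min × 60 min/hr = 43009.09 ng/hr
Rate = 43009.09 ng/hr ÷ 16636.36 ng/mL = 2.585246 mL/hr
Time remaining = 48.46885 mL ÷ 2.585246 mL/hr = 18.74826 hr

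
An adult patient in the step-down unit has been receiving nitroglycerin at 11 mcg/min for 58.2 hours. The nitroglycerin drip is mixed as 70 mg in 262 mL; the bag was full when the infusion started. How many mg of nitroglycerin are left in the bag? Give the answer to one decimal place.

31.6 mg

11 mcg/min × 60 min/hr = 660 mcg/hr
Concentration = 70 mg ÷ 262 mL = 0.2671756 mg/mL = 267.1756 mcg/mL
Rate = 660 mcg/hr ÷ 267.1756 mcg/mL = 2.470286 mL/hr
Volume infused = 2.470286 mL/hr × 58.2 hr = 143.7706 mL
Volume remaining = 262 − 143.7706 = 118.2294 mL
Drug remaining = 118.2294 mL × 267.1756 mcg/mL = 31588 mcg = 31.588 mg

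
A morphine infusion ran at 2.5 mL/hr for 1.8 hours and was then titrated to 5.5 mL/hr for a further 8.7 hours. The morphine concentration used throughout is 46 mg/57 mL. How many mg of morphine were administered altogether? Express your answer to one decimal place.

42.2 mg

Concentration = 46 mg ÷ 57 mL = 0.8070175 mg/mL
Stage 1: 2.5 mL/hr × 1.8 hr = 4.5 mL → 4.5 mL × 0.8070175 mg/mL = 3.631579 mg
Stage 2: 5.5 mL/hr × 8.7 hr = 47.85 mL → 47.85 mL × 0.8070175 mg/mL = 38.61579 mg
Total = 3.631579 + 38.61579 = 42.24737 mg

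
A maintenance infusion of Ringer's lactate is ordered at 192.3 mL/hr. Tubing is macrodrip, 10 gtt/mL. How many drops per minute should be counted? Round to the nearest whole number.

192.3 mL/hr ÷ 60 min/hr = 3.205 mL/min
3.205 mL/min × 10 gtt/mL = 32.05 gtt/min

32 gtt/min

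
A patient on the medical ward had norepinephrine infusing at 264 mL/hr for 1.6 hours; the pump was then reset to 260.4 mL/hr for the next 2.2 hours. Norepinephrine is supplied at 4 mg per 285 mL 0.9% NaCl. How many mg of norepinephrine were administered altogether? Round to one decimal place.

14.0 mg

Concentration = 4 mg ÷ 285 mL = 0.01403509 mg/mL
Stage 1: 264 mL/hr × 1.6 hr = 422.4 mL → 422.4 mL × 0.01403509 mg/mL = 5.928421 mg
Stage 2: 260.4 mL/hr × 2.2 hr = 572.88 mL → 572.88 mL × 0.01403509 mg/mL = 8.040421 mg
Total = 5.928421 + 8.040421 = 13.96884 mg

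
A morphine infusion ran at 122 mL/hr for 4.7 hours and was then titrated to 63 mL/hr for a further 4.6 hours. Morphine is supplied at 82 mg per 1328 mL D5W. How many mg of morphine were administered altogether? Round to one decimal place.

53.3 mg

Concentration = 82 mg ÷ 1328 mL = 0.06174699 mg/mL
Stage 1: 122 mL/hr × 4.7 hr = 573.4 mL → 573.4 mL × 0.06174699 mg/mL = 35.40572 mg
Stage 2: 63 mL/hr × 4.6 hr = 289.8 mL → 289.8 mL × 0.06174699 mg/mL = 17.89428 mg
Total = 35.40572 + 17.89428 = 53.3 mg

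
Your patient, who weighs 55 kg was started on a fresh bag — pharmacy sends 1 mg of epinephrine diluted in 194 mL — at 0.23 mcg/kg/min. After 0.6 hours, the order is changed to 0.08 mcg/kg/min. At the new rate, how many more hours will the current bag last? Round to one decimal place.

2.1 hours

Initial rate:
Dose = 0.23 mcg/kg/min × 55 kg = 12.65 mcg/min
12.65 mcg/min × 60 min/hr = 759 mcg/hr
Concentration = 1 mg ÷ 194 mL = 0.005154639 mg/mL = 5.154639 mcg/mL
Rate = 759 mcg/hr ÷ 5.154639 mcg/mL = 147.246 mL/hr
Volume infused so far = 147.246 mL/hr × 0.6 hr = 88.3476 mL
Volume remaining = 194 − 88.3476 = 105.6524 mL
New rate:
Dose = 0.08 mcg/kg/min × 55 kg = 4.4 mcg/min
4.4 mcg/min × 60 min/hr = 264 mcg/hr
Rate = 264 mcg/hr ÷ 5.154639 mcg/mL = 51.216 mL/hr
Time remaining = 105.6524 mL ÷ 51.216 mL/hr = 2.062879 hr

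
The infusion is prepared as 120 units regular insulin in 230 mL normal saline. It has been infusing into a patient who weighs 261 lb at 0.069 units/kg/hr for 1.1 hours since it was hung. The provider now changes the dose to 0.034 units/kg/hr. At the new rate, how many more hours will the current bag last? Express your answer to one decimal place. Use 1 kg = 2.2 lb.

27.5 hours

Initial rate:
Weight = 261 lb ÷ 2.2 lb/kg = 118.6364 kg
Dose = 0.069 units/kg/hr × 118.6364 kg = 8.185909 units/hr
Concentration = 120 units ÷ 230 mL = 0.5217391 units/mL
Rate = 8.185909 units/hr ÷ 0.5217391 units/mL = 15.68966 mL/hr
Volume infused so far = 15.68966 mL/hr × 1.1 hr = 17.25863 mL
Volume remaining = 230 − 17.25863 = 212.7414 mL
New rate:
Dose = 0.034 units/kg/hr × 118.6364 kg = 4.033636 units/hr
Rate = 4.033636 units/hr ÷ 0.5217391 units/mL = 7.731136 mL/hr
Time remaining = 212.7414 mL ÷ 7.731136 mL/hr = 27.51748 hr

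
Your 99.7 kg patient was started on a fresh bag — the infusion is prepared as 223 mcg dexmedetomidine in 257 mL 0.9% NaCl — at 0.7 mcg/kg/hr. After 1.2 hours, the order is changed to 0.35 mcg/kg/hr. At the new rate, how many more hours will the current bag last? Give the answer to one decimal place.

4.0 hours

Initial rate:
Dose = 0.7 mcg/kg/hr × 99.7 kg = 69.79 mcg/hr
Concentration = 223 mcg ÷ 257 mL = 0.8677043 mcg/mL
Rate = 69.79 mcg/hr ÷ 0.8677043 mcg/mL = 80.43063 mL/hr
Volume infused so far = 80.43063 mL/hr × 1.2 hr = 96.51675 mL
Volume remaining = 257 − 96.51675 = 160.4832 mL
New rate:
Dose = 0.35 mcg/kg/hr × 99.7 kg = 34.895 mcg/hr
Rate = 34.895 mcg/hr ÷ 0.8677043 mcg/mL = 40.21531 mL/hr
Time remaining = 160.4832 mL ÷ 40.21531 mL/hr = 3.9906 hr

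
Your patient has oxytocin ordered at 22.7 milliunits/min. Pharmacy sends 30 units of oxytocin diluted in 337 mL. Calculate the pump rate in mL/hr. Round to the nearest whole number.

15 mL/hr

22.7 milliunits/min × 60 min/hr = 1362 milliunits/hr
Concentration = 30 units ÷ 337 mL = 0.08902077 units/mL = 89.02077 milliunits/mL
Rate = 1362 milliunits/hr ÷ 89.02077 milliunits/mL = 15.2998 mL/hr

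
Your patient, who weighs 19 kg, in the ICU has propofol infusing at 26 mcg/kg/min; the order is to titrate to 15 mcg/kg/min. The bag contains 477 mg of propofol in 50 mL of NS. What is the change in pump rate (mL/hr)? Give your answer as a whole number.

At the current dose:
Dose = 26 mcg/kg/min × 19 kg = 494 mcg/min
494 mcg/min × 60 min/hr = 29640 mcg/hr
Concentration = 477 mg ÷ 50 mL = 9.54 mg/mL = 9540 mcg/mL
Rate = 29640 mcg/hr ÷ 9540 mcg/mL = 3.106918 mL/hr
At the new dose:
Dose = 15 mcg/kg/min × 19 kg = 285 mcg/min
285 mcg/min × 60 min/hr = 17100 mcg/hr
Rate = 17100 mcg/hr ÷ 9540 mcg/mL = 1.792453 mL/hr
Change = 1.792453 − 3.106918 = -1.314465 mL/hr → 1.314465 mL/hr decrease

1 mL/hr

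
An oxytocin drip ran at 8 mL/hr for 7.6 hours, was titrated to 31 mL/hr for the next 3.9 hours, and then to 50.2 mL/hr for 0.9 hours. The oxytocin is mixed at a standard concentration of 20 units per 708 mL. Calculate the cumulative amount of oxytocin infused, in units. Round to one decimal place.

Concentration = 20 units ÷ 708 mL = 0.02824859 units/mL
Stage 1: 8 mL/hr × 7.6 hr = 60.8 mL → 60.8 mL × 0.02824859 units/mL = 1.717514 units
Stage 2: 31 mL/hr × 3.9 hr = 120.9 mL → 120.9 mL × 0.02824859 units/mL = 3.415254 units
Stage 3: 50.2 mL/hr × 0.9 hr = 45.18 mL → 45.18 mL × 0.02824859 units/mL = 1.276271 units
Total = 1.717514 + 3.415254 + 1.276271 = 6.40904 units

6.4 units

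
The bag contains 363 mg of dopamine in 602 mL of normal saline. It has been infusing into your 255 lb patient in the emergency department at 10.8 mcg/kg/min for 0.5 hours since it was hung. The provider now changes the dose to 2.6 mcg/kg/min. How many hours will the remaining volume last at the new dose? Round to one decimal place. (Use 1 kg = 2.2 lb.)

18.0 hours

Initial rate:
Weight = 255 lb ÷ 2.2 lb/kg = 115.9091 kg
Dose = 10.8 mcg/kg/min × 115.9091 kg = 1251.818 mcg/min
1251.818 mcg/min × 60 min/hr = 75109.09 mcg/hr
Concentration = 363 mg ÷ 602 mL = 0.60299 mg/mL = 602.99 mcg/mL
Rate = 75109.09 mcg/hr ÷ 602.99 mcg/mL = 124.5611 mL/hr
Volume infused so far = 124.5611 mL/hr × 0.5 hr = 62.28054 mL
Volume remaining = 602 − 62.28054 = 539.7195 mL
New rate:
Dose = 2.6 mcg/kg/min × 115.9091 kg = 301.3636 mcg/min
301.3636 mcg/min × 60 min/hr = 18081.82 mcg/hr
Rate = 18081.82 mcg/hr ÷ 602.99 mcg/mL = 29.98693 mL/hr
Time remaining = 539.7195 mL ÷ 29.98693 mL/hr = 17.99849 hr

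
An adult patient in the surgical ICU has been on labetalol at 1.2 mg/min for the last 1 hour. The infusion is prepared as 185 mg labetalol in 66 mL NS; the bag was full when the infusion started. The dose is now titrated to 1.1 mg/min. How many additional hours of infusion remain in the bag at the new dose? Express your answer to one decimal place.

1.7 hours

Initial rate:
1.2 mg/min × 60 min/hr = 72 mg/hr
Concentration = 185 mg ÷ 66 mL = 2.80303 mg/mL
Rate = 72 mg/hr ÷ 2.80303 mg/mL = 25.68649 mL/hr
Volume infused so far = 25.68649 mL/hr × 1 hr = 25.68649 mL
Volume remaining = 66 − 25.68649 = 40.31351 mL
New rate:
1.1 mg/min × 60 min/hr = 66 mg/hr
Rate = 66 mg/hr ÷ 2.80303 mg/mL = 23.54595 mL/hr
Time remaining = 40.31351 mL ÷ 23.54595 mL/hr = 1.712121 hr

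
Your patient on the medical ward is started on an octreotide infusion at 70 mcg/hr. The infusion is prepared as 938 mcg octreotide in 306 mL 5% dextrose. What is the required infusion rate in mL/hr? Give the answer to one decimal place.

Concentration = 938 mcg ÷ 306 mL = 3.065359 mcg/mL
Rate = 70 mcg/hr ÷ 3.065359 mcg/mL = 22.83582 mL/hr

22.8 mL/hr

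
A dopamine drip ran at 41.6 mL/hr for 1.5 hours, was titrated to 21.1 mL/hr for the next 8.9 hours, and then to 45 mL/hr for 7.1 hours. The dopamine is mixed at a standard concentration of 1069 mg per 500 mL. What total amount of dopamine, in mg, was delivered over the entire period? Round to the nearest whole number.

Concentration = 1069 mg ÷ 500 mL = 2.138 mg/mL
Stage 1: 41.6 mL/hr × 1.5 hr = 62.4 mL → 62.4 mL × 2.138 mg/mL = 133.4112 mg
Stage 2: 21.1 mL/hr × 8.9 hr = 187.79 mL → 187.79 mL × 2.138 mg/mL = 401.495 mg
Stage 3: 45 mL/hr × 7.1 hr = 319.5 mL → 319.5 mL × 2.138 mg/mL = 683.091 mg
Total = 133.4112 + 401.495 + 683.091 = 1217.997 mg

1218 mg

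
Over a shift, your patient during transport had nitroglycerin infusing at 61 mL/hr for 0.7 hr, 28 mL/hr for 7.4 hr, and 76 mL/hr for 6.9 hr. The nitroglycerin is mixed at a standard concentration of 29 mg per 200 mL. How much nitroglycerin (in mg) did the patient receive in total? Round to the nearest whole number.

112 mg

Concentration = 29 mg ÷ 200 mL = 0.145 mg/mL
Stage 1: 61 mL/hr × 0.7 hr = 42.7 mL → 42.7 mL × 0.145 mg/mL = 6.1915 mg
Stage 2: 28 mL/hr × 7.4 hr = 207.2 mL → 207.2 mL × 0.145 mg/mL = 30.044 mg
Stage 3: 76 mL/hr × 6.9 hr = 524.4 mL → 524.4 mL × 0.145 mg/mL = 76.038 mg
Total = 6.1915 + 30.044 + 76.038 = 112.2735 mg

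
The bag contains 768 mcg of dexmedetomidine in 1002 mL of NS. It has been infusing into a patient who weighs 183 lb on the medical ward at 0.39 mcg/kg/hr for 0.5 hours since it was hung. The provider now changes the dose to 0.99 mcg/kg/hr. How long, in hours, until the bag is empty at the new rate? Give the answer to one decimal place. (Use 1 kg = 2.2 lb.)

9.1 hours

Initial rate:
Weight = 183 lb ÷ 2.2 lb/kg = 83.18182 kg
Dose = 0.39 mcg/kg/hr × 83.18182 kg = 32.44091 mcg/hr
Concentration = 768 mcg ÷ 1002 mL = 0.7664671 mcg/mL
Rate = 32.44091 mcg/hr ÷ 0.7664671 mcg/mL = 42.32525 mL/hr
Volume infused so far = 42.32525 mL/hr × 0.5 hr = 21.16262 mL
Volume remaining = 1002 − 21.16262 = 980.8374 mL
New rate:
Dose = 0.99 mcg/kg/hr × 83.18182 kg = 82.35 mcg/hr
Rate = 82.35 mcg/hr ÷ 0.7664671 mcg/mL = 107.441 mL/hr
Time remaining = 980.8374 mL ÷ 107.441 mL/hr = 9.129078 hr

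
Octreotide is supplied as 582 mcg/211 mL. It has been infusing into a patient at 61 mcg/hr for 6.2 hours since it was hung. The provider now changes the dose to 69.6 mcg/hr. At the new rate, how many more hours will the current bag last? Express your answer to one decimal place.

Initial rate:
Concentration = 582 mcg ÷ 211 mL = 2.758294 mcg/mL
Rate = 61 mcg/hr ÷ 2.758294 mcg/mL = 22.11512 mL/hr
Volume infused so far = 22.11512 mL/hr × 6.2 hr = 137.1137 mL
Volume remaining = 211 − 137.1137 = 73.88625 mL
New rate:
Rate = 69.6 mcg/hr ÷ 2.758294 mcg/mL = 25.23299 mL/hr
Time remaining = 73.88625 mL ÷ 25.23299 mL/hr = 2.928161 hr

2.9 hours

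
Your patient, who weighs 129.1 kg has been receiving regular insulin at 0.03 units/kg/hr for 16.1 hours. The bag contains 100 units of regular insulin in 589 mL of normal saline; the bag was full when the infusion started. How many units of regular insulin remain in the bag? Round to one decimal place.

37.6 units

Dose = 0.03 units/kg/hr × 129.1 kg = 3.873 units/hr
Concentration = 100 units ÷ 589 mL = 0.1697793 units/mL
Rate = 3.873 units/hr ÷ 0.1697793 units/mL = 22.81197 mL/hr
Volume infused = 22.81197 mL/hr × 16.1 hr = 367.2727 mL
Volume remaining = 589 − 367.2727 = 221.7273 mL
Drug remaining = 221.7273 mL × 0.1697793 units/mL = 37.6447 units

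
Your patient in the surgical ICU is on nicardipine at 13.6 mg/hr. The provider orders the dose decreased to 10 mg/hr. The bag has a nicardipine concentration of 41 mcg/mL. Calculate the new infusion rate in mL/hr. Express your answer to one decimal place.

Concentration = 41 mcg/mL = 0.041 mg/mL
Rate = 10 mg/hr ÷ 0.041 mg/mL = 243.9024 mL/hr

243.9 mL/hr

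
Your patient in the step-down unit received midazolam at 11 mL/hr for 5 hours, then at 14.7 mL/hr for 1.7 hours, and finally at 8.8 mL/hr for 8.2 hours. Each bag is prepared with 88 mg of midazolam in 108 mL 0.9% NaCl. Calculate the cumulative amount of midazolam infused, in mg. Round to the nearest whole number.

124 mg

Concentration = 88 mg ÷ 108 mL = 0.8148148 mg/mL
Stage 1: 11 mL/hr × 5 hr = 55 mL → 55 mL × 0.8148148 mg/mL = 44.81481 mg
Stage 2: 14.7 mL/hr × 1.7 hr = 24.99 mL → 24.99 mL × 0.8148148 mg/mL = 20.36222 mg
Stage 3: 8.8 mL/hr × 8.2 hr = 72.16 mL → 72.16 mL × 0.8148148 mg/mL = 58.79704 mg
Total = 44.81481 + 20.36222 + 58.79704 = 123.9741 mg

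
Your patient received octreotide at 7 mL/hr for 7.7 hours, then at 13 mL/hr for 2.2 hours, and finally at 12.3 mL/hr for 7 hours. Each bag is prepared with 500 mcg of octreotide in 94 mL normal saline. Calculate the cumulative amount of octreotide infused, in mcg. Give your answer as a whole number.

897 mcg

Concentration = 500 mcg ÷ 94 mL = 5.319149 mcg/mL
Stage 1: 7 mL/hr × 7.7 hr = 53.9 mL → 53.9 mL × 5.319149 mcg/mL = 286.7021 mcg
Stage 2: 13 mL/hr × 2.2 hr = 28.6 mL → 28.6 mL × 5.319149 mcg/mL = 152.1277 mcg
Stage 3: 12.3 mL/hr × 7 hr = 86.1 mL → 86.1 mL × 5.319149 mcg/mL = 457.9787 mcg
Total = 286.7021 + 152.1277 + 457.9787 = 896.8085 mcg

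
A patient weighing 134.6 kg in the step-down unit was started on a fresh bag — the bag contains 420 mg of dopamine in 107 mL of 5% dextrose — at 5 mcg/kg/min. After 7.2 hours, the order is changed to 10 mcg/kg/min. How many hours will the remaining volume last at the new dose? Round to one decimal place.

Initial rate:
Dose = 5 mcg/kg/min × 134.6 kg = 673 mcg/min
673 mcg/min × 60 min/hr = 40380 mcg/hr
Concentration = 420 mg ÷ 107 mL = 3.925234 mg/mL = 3925.234 mcg/mL
Rate = 40380 mcg/hr ÷ 3925.234 mcg/mL = 10.28729 mL/hr
Volume infused so far = 10.28729 mL/hr × 7.2 hr = 74.06846 mL
Volume remaining = 107 − 74.06846 = 32.93154 mL
New rate:
Dose = 10 mcg/kg/min × 134.6 kg = 1346 mcg/min
1346 mcg/min × 60 min/hr = 80760 mcg/hr
Rate = 80760 mcg/hr ÷ 3925.234 mcg/mL = 20.57457 mL/hr
Time remaining = 32.93154 mL ÷ 20.57457 mL/hr = 1.600594 hr

1.6 hours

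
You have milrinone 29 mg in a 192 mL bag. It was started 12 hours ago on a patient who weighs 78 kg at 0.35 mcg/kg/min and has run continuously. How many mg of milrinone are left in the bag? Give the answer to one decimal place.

Dose = 0.35 mcg/kg/min × 78 kg = 27.3 mcg/min
27.3 mcg/min × 60 min/hr = 1638 mcg/hr
Concentration = 29 mg ÷ 192 mL = 0.1510417 mg/mL = 151.0417 mcg/mL
Rate = 1638 mcg/hr ÷ 151.0417 mcg/mL = 10.84469 mL/hr
Volume infused = 10.84469 mL/hr × 12 hr = 130.1363 mL
Volume remaining = 192 − 130.1363 = 61.86372 mL
Drug remaining = 61.86372 mL × 151.0417 mcg/mL = 9344 mcg = 9.344 mg

9.3 mg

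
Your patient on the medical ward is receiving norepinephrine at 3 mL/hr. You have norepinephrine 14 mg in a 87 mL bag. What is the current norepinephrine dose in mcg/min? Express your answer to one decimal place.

8.0 mcg/min

Concentration = 14 mg ÷ 87 mL = 0.1609195 mg/mL = 160.9195 mcg/mL
Drug rate = 3 mL/hr × 160.9195 mcg/mL = 482.7586 mcg/hr
482.7586 mcg/hr ÷ 60 min/hr = 8.045977 mcg/min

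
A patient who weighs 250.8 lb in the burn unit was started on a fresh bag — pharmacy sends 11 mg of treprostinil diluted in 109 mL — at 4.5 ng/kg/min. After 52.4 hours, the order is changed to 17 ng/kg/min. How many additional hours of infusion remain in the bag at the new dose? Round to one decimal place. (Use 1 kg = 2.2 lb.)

Initial rate:
Weight = 250.8 lb ÷ 2.2 lb/kg = 114 kg
Dose = 4.5 ng/kg/min × 114 kg = 513 ng/min
513 ng/min × 60 min/hr = 30780 ng/hr
Concentration = 11 mg ÷ 109 mL = 0.1009174 mg/mL = 100917.4 ng/mL
Rate = 30780 ng/hr ÷ 100917.4 ng/mL = 0.3050018 mL/hr
Volume infused so far = 0.3050018 mL/hr × 52.4 hr = 15.9821 mL
Volume remaining = 109 − 15.9821 = 93.0179 mL
New rate:
Dose = 17 ng/kg/min × 114 kg = 1938 ng/min
1938 ng/min × 60 min/hr = 116280 ng/hr
Rate = 116280 ng/hr ÷ 100917.4 ng/mL = 1.152229 mL/hr
Time remaining = 93.0179 mL ÷ 1.152229 mL/hr = 80.72865 hr

80.7 hours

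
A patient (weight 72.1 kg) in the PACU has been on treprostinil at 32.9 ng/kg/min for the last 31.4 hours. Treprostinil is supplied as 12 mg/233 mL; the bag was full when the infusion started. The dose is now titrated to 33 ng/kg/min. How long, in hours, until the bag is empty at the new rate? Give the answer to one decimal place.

52.8 hours

Initial rate:
Dose = 32.9 ng/kg/min × 72.1 kg = 2372.09 ng/min
2372.09 ng/min × 60 min/hr = 142325.4 ng/hr
Concentration = 12 mg ÷ 233 mL = 0.05150215 mg/mL = 51502.15 ng/mL
Rate = 142325.4 ng/hr ÷ 51502.15 ng/mL = 2.763485 mL/hr
Volume infused so far = 2.763485 mL/hr × 31.4 hr = 86.77342 mL
Volume remaining = 233 − 86.77342 = 146.2266 mL
New rate:
Dose = 33 ng/kg/min × 72.1 kg = 2379.3 ng/min
2379.3 ng/min × 60 min/hr = 142758 ng/hr
Rate = 142758 ng/hr ÷ 51502.15 ng/mL = 2.771884 mL/hr
Time remaining = 146.2266 mL ÷ 2.771884 mL/hr = 52.75349 hr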